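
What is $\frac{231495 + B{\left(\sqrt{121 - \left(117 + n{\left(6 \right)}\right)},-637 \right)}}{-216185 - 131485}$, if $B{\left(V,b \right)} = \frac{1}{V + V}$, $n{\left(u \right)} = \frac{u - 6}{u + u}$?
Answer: $- \frac{925981}{1390680} \approx -0.66585$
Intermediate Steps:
$n{\left(u \right)} = \frac{-6 + u}{2 u}$
$B{\left(V,b \right)} = \frac{1}{2 V}$
$\frac{231495 + B{\left(\sqrt{121 - \left(117 + n{\left(6 \right)}\right)},-637 \right)}}{-216185 - 131485} = \frac{231495 + \frac{1}{2 \sqrt{121 - \left(117 + \frac{-6 + 6}{2 \cdot 6}\right)}}}{-216185 - 131485} = \frac{231495 + \frac{1}{2 \sqrt{121 - \left(117 + \frac{1}{2} \cdot \frac{1}{6} \cdot 0\right)}}}{-347670} = \left(231495 + \frac{1}{2 \sqrt{121 - 117}}\right) \left(- \frac{1}{347670}\right) = \left(231495 + \frac{1}{2 \sqrt{4}}\right) \left(- \frac{1}{347670}\right) = \left(231495 + \frac{1}{2 \cdot 2}\right) \left(- \frac{1}{347670}\right) = \left(231495 + \frac{1}{2} \cdot \frac{1}{2}\right) \left(- \frac{1}{347670}\right) = \left(231495 + \frac{1}{4}\right) \left(- \frac{1}{347670}\right) = \frac{925981}{4} \left(- \frac{1}{347670}\right) = - \frac{925981}{1390680}$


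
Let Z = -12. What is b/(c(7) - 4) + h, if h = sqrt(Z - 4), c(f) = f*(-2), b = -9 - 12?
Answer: 7/6 + 4*I ≈ 1.1667 + 4.0*I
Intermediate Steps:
b = -21
c(f) = -2*f
h = 4*I (h = sqrt(-12 - 4) = sqrt(-16) = 4*I ≈ 4.0*I)
b/(c(7) - 4) + h = -21/(-2*7 - 4) + 4*I = -21/(-14 - 4) + 4*I = -21/(-18) + 4*I = -1/18*(-21) + 4*I = 7/6 + 4*I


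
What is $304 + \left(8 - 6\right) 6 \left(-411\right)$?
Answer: $-4628$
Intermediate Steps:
$304 + \left(8 - 6\right) 6 \left(-411\right) = 304 + 2 \cdot 6 \left(-411\right) = 304 + 12 \left(-411\right) = 304 - 4932 = -4628$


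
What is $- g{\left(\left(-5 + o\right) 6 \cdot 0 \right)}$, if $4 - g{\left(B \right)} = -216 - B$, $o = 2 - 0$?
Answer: $-220$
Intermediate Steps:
$o = 2$ ($o = 2 + 0 = 2$)
$g{\left(B \right)} = 220 + B$ ($g{\left(B \right)} = 4 - \left(-216 - B\right) = 4 + \left(216 + B\right) = 220 + B$)
$- g{\left(\left(-5 + o\right) 6 \cdot 0 \right)} = - (220 + \left(-5 + 2\right) 6 \cdot 0) = - (220 - 0) = - (220 + 0) = \left(-1\right) 220 = -220$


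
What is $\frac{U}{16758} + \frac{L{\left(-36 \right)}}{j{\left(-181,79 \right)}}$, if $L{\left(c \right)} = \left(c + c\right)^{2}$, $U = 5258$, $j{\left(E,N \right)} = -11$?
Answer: $- \frac{43407817}{92169} \approx -470.96$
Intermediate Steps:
$L{\left(c \right)} = 4 c^{2}$ ($L{\left(c \right)} = \left(2 c\right)^{2} = 4 c^{2}$)
$\frac{U}{16758} + \frac{L{\left(-36 \right)}}{j{\left(-181,79 \right)}} = \frac{5258}{16758} + \frac{4 \left(-36\right)^{2}}{-11} = 5258 \cdot \frac{1}{16758} + 4 \cdot 1296 \left(- \frac{1}{11}\right) = \frac{2629}{8379} + 5184 \left(- \frac{1}{11}\right) = \frac{2629}{8379} - \frac{5184}{11} = - \frac{43407817}{92169}$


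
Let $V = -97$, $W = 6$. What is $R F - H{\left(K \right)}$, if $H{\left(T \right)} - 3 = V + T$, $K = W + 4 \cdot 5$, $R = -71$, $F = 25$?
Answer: $-1707$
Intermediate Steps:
$K = 26$ ($K = 6 + 4 \cdot 5 = 6 + 20 = 26$)
$H{\left(T \right)} = -94 + T$ ($H{\left(T \right)} = 3 + \left(-97 + T\right) = -94 + T$)
$R F - H{\left(K \right)} = \left(-71\right) 25 - \left(-94 + 26\right) = -1775 - -68 = -1775 + 68 = -1707$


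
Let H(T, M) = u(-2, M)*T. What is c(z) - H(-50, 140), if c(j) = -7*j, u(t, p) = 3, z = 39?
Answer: -123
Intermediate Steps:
H(T, M) = 3*T
c(z) - H(-50, 140) = -7*39 - 3*(-50) = -273 - 1*(-150) = -273 + 150 = -123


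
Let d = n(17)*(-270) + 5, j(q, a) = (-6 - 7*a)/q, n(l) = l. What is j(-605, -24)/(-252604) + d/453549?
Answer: -350315537881/34656908207790 ≈ -0.010108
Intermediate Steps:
j(q, a) = (-6 - 7*a)/q
d = -4585 (d = 17*(-270) + 5 = -4590 + 5 = -4585)
j(-605, -24)/(-252604) + d/453549 = ((-6 - 7*(-24))/(-605))/(-252604) - 4585/453549 = -(-6 + 168)/605*(-1/252604) - 4585*1/453549 = -1/605*162*(-1/252604) - 4585/453549 = -162/605*(-1/252604) - 4585/453549 = 81/76412710 - 4585/453549 = -350315537881/34656908207790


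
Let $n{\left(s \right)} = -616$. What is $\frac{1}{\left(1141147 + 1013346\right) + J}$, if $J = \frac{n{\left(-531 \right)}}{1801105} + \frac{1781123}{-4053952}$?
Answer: $\frac{7301593216960}{15731228264301025933} \approx 4.6415 \cdot 10^{-7}$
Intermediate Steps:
$J = - \frac{3210486775347}{7301593216960}$ ($J = - \frac{616}{1801105} + \frac{1781123}{-4053952} = \left(-616\right) \frac{1}{1801105} + 1781123 \left(- \frac{1}{4053952}\right) = - \frac{616}{1801105} - \frac{1781123}{4053952} = - \frac{3210486775347}{7301593216960} \approx -0.4397$)
$\frac{1}{\left(1141147 + 1013346\right) + J} = \frac{1}{\left(1141147 + 1013346\right) - \frac{3210486775347}{7301593216960}} = \frac{1}{2154493 - \frac{3210486775347}{7301593216960}} = \frac{1}{\frac{15731228264301025933}{7301593216960}} = \frac{7301593216960}{15731228264301025933}$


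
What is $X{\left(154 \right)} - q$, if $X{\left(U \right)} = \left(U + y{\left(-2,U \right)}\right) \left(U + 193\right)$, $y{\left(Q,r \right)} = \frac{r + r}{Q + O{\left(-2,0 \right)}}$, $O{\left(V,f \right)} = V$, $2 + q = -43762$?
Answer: $70483$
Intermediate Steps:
$q = -43764$ ($q = -2 - 43762 = -43764$)
$y{\left(Q,r \right)} = \frac{2 r}{-2 + Q}$ ($y{\left(Q,r \right)} = \frac{r + r}{Q - 2} = \frac{2 r}{-2 + Q}$)
$X{\left(U \right)} = \frac{U \left(193 + U\right)}{2}$ ($X{\left(U \right)} = \left(U + \frac{2 U}{-2 - 2}\right) \left(U + 193\right) = \left(U + \frac{2 U}{-4}\right) \left(193 + U\right) = \left(U + 2 U \left(- \frac{1}{4}\right)\right) \left(193 + U\right) = \left(U - \frac{U}{2}\right) \left(193 + U\right) = \frac{U}{2} \left(193 + U\right) = \frac{U \left(193 + U\right)}{2}$)
$X{\left(154 \right)} - q = \frac{1}{2} \cdot 154 \left(193 + 154\right) - -43764 = \frac{1}{2} \cdot 154 \cdot 347 + 43764 = 26719 + 43764 = 70483$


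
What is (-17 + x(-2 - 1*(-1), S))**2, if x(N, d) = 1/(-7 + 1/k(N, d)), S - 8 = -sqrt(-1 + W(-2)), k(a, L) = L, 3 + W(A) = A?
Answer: (226320*sqrt(6) + 802849*I)/(770*sqrt(6) + 2731*I) ≈ 293.96 + 0.025307*I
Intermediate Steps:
W(A) = -3 + A
S = 8 - I*sqrt(6) (S = 8 - sqrt(-1 + (-3 - 2)) = 8 - sqrt(-1 - 5) = 8 - sqrt(-6) = 8 - I*sqrt(6) ≈ 8.0 - 2.4495*I)
x(N, d) = 1/(-7 + 1/d)
(-17 + x(-2 - 1*(-1), S))**2 = (-17 - (8 - I*sqrt(6))/(-1 + 7*(8 - I*sqrt(6))))**2 = (-17 - (8 - I*sqrt(6))/(-1 + (56 - 7*I*sqrt(6))))**2 = (-17 - (8 - I*sqrt(6))/(55 - 7*I*sqrt(6)))**2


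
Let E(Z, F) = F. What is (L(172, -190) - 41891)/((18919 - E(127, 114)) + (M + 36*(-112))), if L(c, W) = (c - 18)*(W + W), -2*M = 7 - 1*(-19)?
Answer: -100411/14760 ≈ -6.8029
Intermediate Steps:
M = -13 (M = -(7 - 1*(-19))/2 = -(7 + 19)/2 = -½*26 = -13)
L(c, W) = 2*W*(-18 + c) (L(c, W) = (-18 + c)*(2*W) = 2*W*(-18 + c))
(L(172, -190) - 41891)/((18919 - E(127, 114)) + (M + 36*(-112))) = (2*(-190)*(-18 + 172) - 41891)/((18919 - 1*114) + (-13 + 36*(-112))) = (2*(-190)*154 - 41891)/((18919 - 114) + (-13 - 4032)) = (-58520 - 41891)/(18805 - 4045) = -100411/14760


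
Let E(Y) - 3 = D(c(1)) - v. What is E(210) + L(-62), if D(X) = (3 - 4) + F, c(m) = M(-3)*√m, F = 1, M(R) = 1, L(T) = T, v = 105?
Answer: -164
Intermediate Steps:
c(m) = √m (c(m) = 1*√m = √m)
D(X) = 0 (D(X) = (3 - 4) + 1 = -1 + 1 = 0)
E(Y) = -102 (E(Y) = 3 + (0 - 1*105) = 3 + (0 - 105) = 3 - 105 = -102)
E(210) + L(-62) = -102 - 62 = -164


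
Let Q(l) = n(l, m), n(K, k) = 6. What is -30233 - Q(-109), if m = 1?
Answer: -30239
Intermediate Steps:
Q(l) = 6
-30233 - Q(-109) = -30233 - 1*6 = -30233 - 6 = -30239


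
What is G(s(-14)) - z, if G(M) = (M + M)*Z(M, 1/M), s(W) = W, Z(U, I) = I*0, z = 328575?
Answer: -328575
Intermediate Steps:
Z(U, I) = 0
G(M) = 0 (G(M) = (M + M)*0 = (2*M)*0 = 0)
G(s(-14)) - z = 0 - 1*328575 = 0 - 328575 = -328575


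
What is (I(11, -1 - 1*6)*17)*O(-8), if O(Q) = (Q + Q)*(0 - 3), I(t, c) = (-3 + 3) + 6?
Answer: 4896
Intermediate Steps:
I(t, c) = 6 (I(t, c) = 0 + 6 = 6)
O(Q) = -6*Q (O(Q) = (2*Q)*(-3) = -6*Q)
(I(11, -1 - 1*6)*17)*O(-8) = (6*17)*(-6*(-8)) = 102*48 = 4896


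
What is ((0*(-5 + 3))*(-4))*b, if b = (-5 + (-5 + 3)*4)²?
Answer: 0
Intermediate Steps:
b = 169 (b = (-5 - 2*4)² = (-5 - 8)² = (-13)² = 169)
((0*(-5 + 3))*(-4))*b = ((0*(-5 + 3))*(-4))*169 = ((0*(-2))*(-4))*169 = (0*(-4))*169 = 0*169 = 0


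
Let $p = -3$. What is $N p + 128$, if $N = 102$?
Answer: $-178$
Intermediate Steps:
$N p + 128 = 102 \left(-3\right) + 128 = -306 + 128 = -178$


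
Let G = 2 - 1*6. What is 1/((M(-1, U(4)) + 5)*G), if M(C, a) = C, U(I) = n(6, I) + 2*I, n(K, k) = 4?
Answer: -1/16 ≈ -0.062500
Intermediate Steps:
G = -4 (G = 2 - 6 = -4)
U(I) = 4 + 2*I
1/((M(-1, U(4)) + 5)*G) = 1/((-1 + 5)*(-4)) = 1/(4*(-4)) = 1/(-16) = -1/16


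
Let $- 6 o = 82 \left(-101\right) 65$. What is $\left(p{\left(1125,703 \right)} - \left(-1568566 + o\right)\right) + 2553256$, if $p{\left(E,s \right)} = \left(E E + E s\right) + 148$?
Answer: $\frac{18266245}{3} \approx 6.0888 \cdot 10^{6}$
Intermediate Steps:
$o = \frac{269165}{3}$ ($o = - \frac{82 \left(-101\right) 65}{6} = - \frac{\left(-8282\right) 65}{6} = \left(- \frac{1}{6}\right) \left(-538330\right) = \frac{269165}{3} \approx 89722.0$)
$p{\left(E,s \right)} = 148 + E^{2} + E s$ ($p{\left(E,s \right)} = \left(E^{2} + E s\right) + 148 = 148 + E^{2} + E s$)
$\left(p{\left(1125,703 \right)} - \left(-1568566 + o\right)\right) + 2553256 = \left(\left(148 + 1125^{2} + 1125 \cdot 703\right) + \left(1568566 - \frac{269165}{3}\right)\right) + 2553256 = \left(\left(148 + 1265625 + 790875\right) + \left(1568566 - \frac{269165}{3}\right)\right) + 2553256 = \left(2056648 + \frac{4436533}{3}\right) + 2553256 = \frac{10606477}{3} + 2553256 = \frac{18266245}{3}$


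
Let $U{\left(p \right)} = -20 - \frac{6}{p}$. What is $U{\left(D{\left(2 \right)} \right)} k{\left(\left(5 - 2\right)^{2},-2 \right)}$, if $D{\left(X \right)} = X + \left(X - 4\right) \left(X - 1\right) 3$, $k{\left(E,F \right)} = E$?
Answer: $- \frac{333}{2} \approx -166.5$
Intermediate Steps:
$D{\left(X \right)} = X + 3 \left(-1 + X\right) \left(-4 + X\right)$ ($D{\left(X \right)} = X + \left(-4 + X\right) \left(-1 + X\right) 3 = X + \left(-1 + X\right) \left(-4 + X\right) 3 = X + 3 \left(-1 + X\right) \left(-4 + X\right)$)
$U{\left(D{\left(2 \right)} \right)} k{\left(\left(5 - 2\right)^{2},-2 \right)} = \left(-20 - \frac{6}{12 - 28 + 3 \cdot 2^{2}}\right) \left(5 - 2\right)^{2} = \left(-20 - \frac{6}{12 - 28 + 3 \cdot 4}\right) 3^{2} = \left(-20 - \frac{6}{12 - 28 + 12}\right) 9 = \left(-20 - \frac{6}{-4}\right) 9 = \left(-20 - - \frac{3}{2}\right) 9 = \left(-20 + \frac{3}{2}\right) 9 = \left(- \frac{37}{2}\right) 9 = - \frac{333}{2}$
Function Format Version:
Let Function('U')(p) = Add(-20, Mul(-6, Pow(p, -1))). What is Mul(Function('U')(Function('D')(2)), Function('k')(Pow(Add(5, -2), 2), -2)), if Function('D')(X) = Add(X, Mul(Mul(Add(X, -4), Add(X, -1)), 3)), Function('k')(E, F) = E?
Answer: Rational(-333, 2) ≈ -166.50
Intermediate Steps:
Function('D')(X) = Add(X, Mul(3, Add(-1, X), Add(-4, X))) (Function('D')(X) = Add(X, Mul(Mul(Add(-4, X), Add(-1, X)), 3)) = Add(X, Mul(Mul(Add(-1, X), Add(-4, X)), 3)) = Add(X, Mul(3, Add(-1, X), Add(-4, X))))
Mul(Function('U')(Function('D')(2)), Function('k')(Pow(Add(5, -2), 2), -2)) = Mul(Add(-20, Mul(-6, Pow(Add(12, Mul(-14, 2), Mul(3, Pow(2, 2))), -1))), Pow(Add(5, -2), 2)) = Mul(Add(-20, Mul(-6, Pow(Add(12, -28, Mul(3, 4)), -1))), Pow(3, 2)) = Mul(Add(-20, Mul(-6, Pow(Add(12, -28, 12), -1))), 9) = Mul(Add(-20, Mul(-6, Pow(-4, -1))), 9) = Mul(Add(-20, Mul(-6, Rational(-1, 4))), 9) = Mul(Add(-20, Rational(3, 2)), 9) = Mul(Rational(-37, 2), 9) = Rational(-333, 2)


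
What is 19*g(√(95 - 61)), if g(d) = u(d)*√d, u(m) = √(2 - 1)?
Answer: 19*34^(¼) ≈ 45.880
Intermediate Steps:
u(m) = 1 (u(m) = √1 = 1)
g(d) = √d (g(d) = 1*√d = √d)
19*g(√(95 - 61)) = 19*√(√(95 - 61)) = 19*√(√34) = 19*34^(¼)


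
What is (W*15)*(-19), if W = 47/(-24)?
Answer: 4465/8 ≈ 558.13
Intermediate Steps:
W = -47/24 (W = 47*(-1/24) = -47/24 ≈ -1.9583)
(W*15)*(-19) = -47/24*15*(-19) = -235/8*(-19) = 4465/8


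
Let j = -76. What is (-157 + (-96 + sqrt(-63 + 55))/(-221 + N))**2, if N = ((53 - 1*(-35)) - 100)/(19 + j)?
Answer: 431374414793/17598025 + 49916116*I*sqrt(2)/17598025 ≈ 24513.0 + 4.0114*I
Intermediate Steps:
N = 4/19 (N = ((53 - 1*(-35)) - 100)/(19 - 76) = ((53 + 35) - 100)/(-57) = (88 - 100)*(-1/57) = -12*(-1/57) = 4/19 ≈ 0.21053)
(-157 + (-96 + sqrt(-63 + 55))/(-221 + N))**2 = (-157 + (-96 + sqrt(-63 + 55))/(-221 + 4/19))**2 = (-157 + (-96 + sqrt(-8))/(-4195/19))**2 = (-157 + (-96 + 2*I*sqrt(2))*(-19/4195))**2 = (-157 + (1824/4195 - 38*I*sqrt(2)/4195))**2 = (-656791/4195 - 38*I*sqrt(2)/4195)**2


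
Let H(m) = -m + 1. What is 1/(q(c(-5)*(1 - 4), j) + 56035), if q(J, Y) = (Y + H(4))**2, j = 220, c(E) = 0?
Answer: 1/103124 ≈ 9.6971e-6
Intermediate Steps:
H(m) = 1 - m
q(J, Y) = (-3 + Y)**2 (q(J, Y) = (Y + (1 - 1*4))**2 = (Y + (1 - 4))**2 = (Y - 3)**2 = (-3 + Y)**2)
1/(q(c(-5)*(1 - 4), j) + 56035) = 1/((-3 + 220)**2 + 56035) = 1/(217**2 + 56035) = 1/(47089 + 56035) = 1/103124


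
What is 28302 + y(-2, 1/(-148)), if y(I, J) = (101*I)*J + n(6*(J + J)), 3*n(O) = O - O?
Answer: 2094449/74 ≈ 28303.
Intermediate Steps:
n(O) = 0 (n(O) = (O - O)/3 = (1/3)*0 = 0)
y(I, J) = 101*I*J (y(I, J) = (101*I)*J + 0 = 101*I*J + 0 = 101*I*J)
28302 + y(-2, 1/(-148)) = 28302 + 101*(-2)/(-148) = 28302 + 101*(-2)*(-1/148) = 28302 + 101/74 = 2094449/74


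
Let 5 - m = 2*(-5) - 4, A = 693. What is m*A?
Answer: 13167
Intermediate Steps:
m = 19 (m = 5 - (2*(-5) - 4) = 5 - (-10 - 4) = 5 - 1*(-14) = 5 + 14 = 19)
m*A = 19*693 = 13167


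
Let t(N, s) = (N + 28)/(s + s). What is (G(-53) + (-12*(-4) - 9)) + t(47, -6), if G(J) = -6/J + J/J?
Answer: 7179/212 ≈ 33.863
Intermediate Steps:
t(N, s) = (28 + N)/(2*s) (t(N, s) = (28 + N)/((2*s)) = (28 + N)*(1/(2*s)) = (28 + N)/(2*s))
G(J) = 1 - 6/J (G(J) = -6/J + 1 = 1 - 6/J)
(G(-53) + (-12*(-4) - 9)) + t(47, -6) = ((-6 - 53)/(-53) + (-12*(-4) - 9)) + (½)*(28 + 47)/(-6) = (-1/53*(-59) + (48 - 9)) + (½)*(-⅙)*75 = (59/53 + 39) - 25/4 = 2126/53 - 25/4 = 7179/212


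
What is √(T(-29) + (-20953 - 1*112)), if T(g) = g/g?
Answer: 2*I*√5266 ≈ 145.13*I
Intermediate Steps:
T(g) = 1
√(T(-29) + (-20953 - 1*112)) = √(1 + (-20953 - 1*112)) = √(1 + (-20953 - 112)) = √(1 - 21065) = √(-21064) = 2*I*√5266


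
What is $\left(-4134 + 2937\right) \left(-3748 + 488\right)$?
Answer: $3902220$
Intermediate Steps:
$\left(-4134 + 2937\right) \left(-3748 + 488\right) = \left(-1197\right) \left(-3260\right) = 3902220$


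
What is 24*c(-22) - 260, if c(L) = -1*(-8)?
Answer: -68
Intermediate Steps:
c(L) = 8
24*c(-22) - 260 = 24*8 - 260 = 192 - 260 = -68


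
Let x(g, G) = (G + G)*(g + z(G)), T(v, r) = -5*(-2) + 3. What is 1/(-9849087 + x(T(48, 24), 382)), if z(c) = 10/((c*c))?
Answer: -191/1879278595 ≈ -1.0163e-7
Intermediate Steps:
z(c) = 10/c² (z(c) = 10/(c²) = 10/c²)
T(v, r) = 13 (T(v, r) = 10 + 3 = 13)
x(g, G) = 2*G*(g + 10/G²) (x(g, G) = (G + G)*(g + 10/G²) = (2*G)*(g + 10/G²) = 2*G*(g + 10/G²))
1/(-9849087 + x(T(48, 24), 382)) = 1/(-9849087 + (20/382 + 2*382*13)) = 1/(-9849087 + (20*(1/382) + 9932)) = 1/(-9849087 + (10/191 + 9932)) = 1/(-9849087 + 1897022/191) = 1/(-1879278595/191) = -191/1879278595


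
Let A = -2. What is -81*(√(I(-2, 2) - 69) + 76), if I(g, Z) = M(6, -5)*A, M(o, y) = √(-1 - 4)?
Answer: -6156 - 81*√(-69 - 2*I*√5) ≈ -6177.8 + 673.19*I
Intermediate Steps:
M(o, y) = I*√5 (M(o, y) = √(-5) = I*√5)
I(g, Z) = -2*I*√5 (I(g, Z) = (I*√5)*(-2) = -2*I*√5)
-81*(√(I(-2, 2) - 69) + 76) = -81*(√(-2*I*√5 - 69) + 76) = -81*(√(-69 - 2*I*√5) + 76) = -81*(76 + √(-69 - 2*I*√5)) = -6156 - 81*√(-69 - 2*I*√5)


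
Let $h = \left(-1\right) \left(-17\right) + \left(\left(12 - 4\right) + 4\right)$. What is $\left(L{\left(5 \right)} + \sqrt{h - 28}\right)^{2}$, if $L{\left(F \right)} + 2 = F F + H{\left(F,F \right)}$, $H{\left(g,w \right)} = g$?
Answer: $841$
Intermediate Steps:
$h = 29$ ($h = 17 + \left(8 + 4\right) = 17 + 12 = 29$)
$L{\left(F \right)} = -2 + F + F^{2}$ ($L{\left(F \right)} = -2 + \left(F F + F\right) = -2 + \left(F^{2} + F\right) = -2 + \left(F + F^{2}\right) = -2 + F + F^{2}$)
$\left(L{\left(5 \right)} + \sqrt{h - 28}\right)^{2} = \left(\left(-2 + 5 + 5^{2}\right) + \sqrt{29 - 28}\right)^{2} = \left(\left(-2 + 5 + 25\right) + \sqrt{1}\right)^{2} = \left(28 + 1\right)^{2} = 29^{2} = 841$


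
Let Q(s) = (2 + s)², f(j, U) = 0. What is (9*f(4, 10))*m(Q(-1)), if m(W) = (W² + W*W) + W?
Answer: 0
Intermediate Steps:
m(W) = W + 2*W² (m(W) = (W² + W²) + W = 2*W² + W = W + 2*W²)
(9*f(4, 10))*m(Q(-1)) = (9*0)*((2 - 1)²*(1 + 2*(2 - 1)²)) = 0*(1²*(1 + 2*1²)) = 0*(1*(1 + 2*1)) = 0*(1*(1 + 2)) = 0*(1*3) = 0*3 = 0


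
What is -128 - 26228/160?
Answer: -11677/40 ≈ -291.92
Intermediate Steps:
-128 - 26228/160 = -128 - 83*79/40 = -128 - 6557/40 = -11677/40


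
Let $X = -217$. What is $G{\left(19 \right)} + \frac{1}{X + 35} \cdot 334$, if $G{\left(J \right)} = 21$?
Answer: $\frac{1744}{91} \approx 19.165$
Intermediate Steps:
$G{\left(19 \right)} + \frac{1}{X + 35} \cdot 334 = 21 + \frac{1}{-217 + 35} \cdot 334 = 21 + \frac{1}{-182} \cdot 334 = 21 - \frac{167}{91} = \frac{1744}{91}$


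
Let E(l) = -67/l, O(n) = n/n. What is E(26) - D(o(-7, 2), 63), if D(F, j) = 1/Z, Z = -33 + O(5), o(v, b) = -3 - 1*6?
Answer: -1059/416 ≈ -2.5457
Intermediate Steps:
o(v, b) = -9 (o(v, b) = -3 - 6 = -9)
O(n) = 1
Z = -32 (Z = -33 + 1 = -32)
D(F, j) = -1/32 (D(F, j) = 1/(-32) = -1/32)
E(26) - D(o(-7, 2), 63) = -67/26 - 1*(-1/32) = -67*1/26 + 1/32 = -67/26 + 1/32 = -1059/416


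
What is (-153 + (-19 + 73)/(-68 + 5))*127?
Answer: -136779/7 ≈ -19540.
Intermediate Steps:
(-153 + (-19 + 73)/(-68 + 5))*127 = (-153 + 54/(-63))*127 = (-153 + 54*(-1/63))*127 = (-153 - 6/7)*127 = -1077/7*127 = -136779/7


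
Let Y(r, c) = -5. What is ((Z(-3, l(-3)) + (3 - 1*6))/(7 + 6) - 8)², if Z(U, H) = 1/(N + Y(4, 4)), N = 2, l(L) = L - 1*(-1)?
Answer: 103684/1521 ≈ 68.168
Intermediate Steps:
l(L) = 1 + L (l(L) = L + 1 = 1 + L)
Z(U, H) = -⅓ (Z(U, H) = 1/(2 - 5) = 1/(-3) = -⅓)
((Z(-3, l(-3)) + (3 - 1*6))/(7 + 6) - 8)² = ((-⅓ + (3 - 1*6))/(7 + 6) - 8)² = ((-⅓ + (3 - 6))/13 - 8)² = ((-⅓ - 3)*(1/13) - 8)² = (-10/3*1/13 - 8)² = (-10/39 - 8)² = (-322/39)² = 103684/1521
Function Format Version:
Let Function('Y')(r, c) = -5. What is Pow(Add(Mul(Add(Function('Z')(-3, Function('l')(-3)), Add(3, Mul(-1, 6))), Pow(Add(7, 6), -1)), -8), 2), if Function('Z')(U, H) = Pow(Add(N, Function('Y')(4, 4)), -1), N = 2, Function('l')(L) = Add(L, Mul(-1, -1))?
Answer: Rational(103684, 1521) ≈ 68.168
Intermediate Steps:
Function('l')(L) = Add(1, L) (Function('l')(L) = Add(L, 1) = Add(1, L))
Function('Z')(U, H) = Rational(-1, 3) (Function('Z')(U, H) = Pow(Add(2, -5), -1) = Pow(-3, -1) = Rational(-1, 3))
Pow(Add(Mul(Add(Function('Z')(-3, Function('l')(-3)), Add(3, Mul(-1, 6))), Pow(Add(7, 6), -1)), -8), 2) = Pow(Add(Mul(Add(Rational(-1, 3), Add(3, Mul(-1, 6))), Pow(Add(7, 6), -1)), -8), 2) = Pow(Add(Mul(Add(Rational(-1, 3), Add(3, -6)), Pow(13, -1)), -8), 2) = Pow(Add(Mul(Add(Rational(-1, 3), -3), Rational(1, 13)), -8), 2) = Pow(Add(Mul(Rational(-10, 3), Rational(1, 13)), -8), 2) = Pow(Add(Rational(-10, 39), -8), 2) = Pow(Rational(-322, 39), 2) = Rational(103684, 1521)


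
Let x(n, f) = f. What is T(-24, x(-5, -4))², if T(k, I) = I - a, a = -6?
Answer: 4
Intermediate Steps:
T(k, I) = 6 + I (T(k, I) = I - 1*(-6) = I + 6 = 6 + I)
T(-24, x(-5, -4))² = (6 - 4)² = 2² = 4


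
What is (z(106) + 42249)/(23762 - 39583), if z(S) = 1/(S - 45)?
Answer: -2577190/965081 ≈ -2.6704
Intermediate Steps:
z(S) = 1/(-45 + S)
(z(106) + 42249)/(23762 - 39583) = (1/(-45 + 106) + 42249)/(23762 - 39583) = (1/61 + 42249)/(-15821) = (1/61 + 42249)*(-1/15821) = (2577190/61)*(-1/15821) = -2577190/965081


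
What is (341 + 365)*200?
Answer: 141200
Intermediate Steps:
(341 + 365)*200 = 706*200 = 141200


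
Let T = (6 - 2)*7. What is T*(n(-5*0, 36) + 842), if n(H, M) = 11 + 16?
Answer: 24332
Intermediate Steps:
n(H, M) = 27
T = 28 (T = 4*7 = 28)
T*(n(-5*0, 36) + 842) = 28*(27 + 842) = 28*869 = 24332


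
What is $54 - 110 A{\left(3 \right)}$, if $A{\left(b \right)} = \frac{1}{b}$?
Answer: $\frac{52}{3} \approx 17.333$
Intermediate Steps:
$54 - 110 A{\left(3 \right)} = 54 - \frac{110}{3} = \frac{52}{3}$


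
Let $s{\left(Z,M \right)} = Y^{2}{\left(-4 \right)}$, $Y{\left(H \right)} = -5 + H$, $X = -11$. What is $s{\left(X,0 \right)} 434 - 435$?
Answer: $34719$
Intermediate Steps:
$s{\left(Z,M \right)} = 81$ ($s{\left(Z,M \right)} = \left(-5 - 4\right)^{2} = \left(-9\right)^{2} = 81$)
$s{\left(X,0 \right)} 434 - 435 = 81 \cdot 434 - 435 = 35154 - 435 = 34719$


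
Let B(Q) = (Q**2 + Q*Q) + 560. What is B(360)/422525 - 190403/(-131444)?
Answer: 22918784203/11107675220 ≈ 2.0633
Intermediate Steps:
B(Q) = 560 + 2*Q**2 (B(Q) = (Q**2 + Q**2) + 560 = 2*Q**2 + 560 = 560 + 2*Q**2)
B(360)/422525 - 190403/(-131444) = (560 + 2*360**2)/422525 - 190403/(-131444) = (560 + 2*129600)*(1/422525) - 190403*(-1/131444) = (560 + 259200)*(1/422525) + 190403/131444 = 259760*(1/422525) + 190403/131444 = 51952/84505 + 190403/131444 = 22918784203/11107675220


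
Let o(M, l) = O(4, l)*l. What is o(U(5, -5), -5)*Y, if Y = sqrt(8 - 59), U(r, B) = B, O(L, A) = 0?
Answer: 0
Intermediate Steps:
Y = I*sqrt(51) (Y = sqrt(-51) = I*sqrt(51) ≈ 7.1414*I)
o(M, l) = 0 (o(M, l) = 0*l = 0)
o(U(5, -5), -5)*Y = 0*(I*sqrt(51)) = 0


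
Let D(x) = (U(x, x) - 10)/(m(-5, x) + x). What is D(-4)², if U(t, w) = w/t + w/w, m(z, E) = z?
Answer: 64/81 ≈ 0.79012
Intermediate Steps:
U(t, w) = 1 + w/t (U(t, w) = w/t + 1 = 1 + w/t)
D(x) = -8/(-5 + x) (D(x) = ((x + x)/x - 10)/(-5 + x) = ((2*x)/x - 10)/(-5 + x) = (2 - 10)/(-5 + x) = -8/(-5 + x))
D(-4)² = (-8/(-5 - 4))² = (-8/(-9))² = (-8*(-⅑))² = (8/9)² = 64/81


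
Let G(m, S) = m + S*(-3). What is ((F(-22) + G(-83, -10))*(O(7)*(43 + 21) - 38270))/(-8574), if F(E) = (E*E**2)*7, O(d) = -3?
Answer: -478140353/1429 ≈ -3.3460e+5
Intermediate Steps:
G(m, S) = m - 3*S
F(E) = 7*E**3 (F(E) = E**3*7 = 7*E**3)
((F(-22) + G(-83, -10))*(O(7)*(43 + 21) - 38270))/(-8574) = ((7*(-22)**3 + (-83 - 3*(-10)))*(-3*(43 + 21) - 38270))/(-8574) = ((7*(-10648) + (-83 + 30))*(-3*64 - 38270))*(-1/8574) = ((-74536 - 53)*(-192 - 38270))*(-1/8574) = -74589*(-38462)*(-1/8574) = 2868842118*(-1/8574) = -478140353/1429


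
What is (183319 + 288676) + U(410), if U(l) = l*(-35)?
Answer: 457645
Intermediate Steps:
U(l) = -35*l
(183319 + 288676) + U(410) = (183319 + 288676) - 35*410 = 471995 - 14350 = 457645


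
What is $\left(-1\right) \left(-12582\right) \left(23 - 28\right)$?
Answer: $-62910$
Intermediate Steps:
$\left(-1\right) \left(-12582\right) \left(23 - 28\right) = 12582 \left(23 - 28\right) = 12582 \left(-5\right) = -62910$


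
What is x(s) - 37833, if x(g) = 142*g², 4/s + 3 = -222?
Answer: -1915293353/50625 ≈ -37833.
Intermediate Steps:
s = -4/225 (s = 4/(-3 - 222) = 4/(-225) = 4*(-1/225) = -4/225 ≈ -0.017778)
x(s) - 37833 = 142*(-4/225)² - 37833 = 142*(16/50625) - 37833 = 2272/50625 - 37833 = -1915293353/50625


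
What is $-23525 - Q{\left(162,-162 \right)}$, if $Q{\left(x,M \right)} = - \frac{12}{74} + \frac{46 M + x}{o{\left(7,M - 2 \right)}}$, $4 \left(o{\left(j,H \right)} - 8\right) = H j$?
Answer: $- \frac{27012959}{1147} \approx -23551.0$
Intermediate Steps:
$o{\left(j,H \right)} = 8 + \frac{H j}{4}$
$Q{\left(x,M \right)} = - \frac{6}{37} + \frac{x + 46 M}{\frac{9}{2} + \frac{7 M}{4}}$ ($Q{\left(x,M \right)} = - \frac{12}{74} + \frac{46 M + x}{8 + \frac{1}{4} \left(M - 2\right) 7} = \left(-12\right) \frac{1}{74} + \frac{x + 46 M}{8 + \frac{1}{4} \left(-2 + M\right) 7} = - \frac{6}{37} + \frac{x + 46 M}{8 + \left(- \frac{7}{2} + \frac{7 M}{4}\right)} = - \frac{6}{37} + \frac{x + 46 M}{\frac{9}{2} + \frac{7 M}{4}}$)
$-23525 - Q{\left(162,-162 \right)} = -23525 - \frac{2 \left(-54 + 74 \cdot 162 + 3383 \left(-162\right)\right)}{37 \left(18 + 7 \left(-162\right)\right)} = -23525 - \frac{2 \left(-54 + 11988 - 548046\right)}{37 \left(18 - 1134\right)} = -23525 - \frac{2}{37} \frac{1}{-1116} \left(-536112\right) = -23525 - \frac{2}{37} \left(- \frac{1}{1116}\right) \left(-536112\right) = -23525 - \frac{29784}{1147} = - \frac{27012959}{1147}$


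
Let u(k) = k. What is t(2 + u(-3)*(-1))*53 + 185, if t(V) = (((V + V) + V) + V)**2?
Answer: 21385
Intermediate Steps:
t(V) = 16*V**2 (t(V) = ((2*V + V) + V)**2 = (3*V + V)**2 = (4*V)**2 = 16*V**2)
t(2 + u(-3)*(-1))*53 + 185 = (16*(2 - 3*(-1))**2)*53 + 185 = (16*(2 + 3)**2)*53 + 185 = (16*5**2)*53 + 185 = (16*25)*53 + 185 = 400*53 + 185 = 21200 + 185 = 21385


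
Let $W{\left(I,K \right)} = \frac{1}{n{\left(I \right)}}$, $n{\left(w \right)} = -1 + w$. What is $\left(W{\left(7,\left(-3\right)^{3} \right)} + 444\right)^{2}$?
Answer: $\frac{7102225}{36} \approx 1.9728 \cdot 10^{5}$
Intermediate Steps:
$W{\left(I,K \right)} = \frac{1}{-1 + I}$
$\left(W{\left(7,\left(-3\right)^{3} \right)} + 444\right)^{2} = \left(\frac{1}{-1 + 7} + 444\right)^{2} = \left(\frac{1}{6} + 444\right)^{2} = \left(\frac{2665}{6}\right)^{2} = \frac{7102225}{36}$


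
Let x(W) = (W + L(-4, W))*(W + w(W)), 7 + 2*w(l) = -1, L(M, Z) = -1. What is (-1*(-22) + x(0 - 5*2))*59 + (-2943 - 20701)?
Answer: -13260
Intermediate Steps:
w(l) = -4 (w(l) = -7/2 + (½)*(-1) = -7/2 - ½ = -4)
x(W) = (-1 + W)*(-4 + W) (x(W) = (W - 1)*(W - 4) = (-1 + W)*(-4 + W))
(-1*(-22) + x(0 - 5*2))*59 + (-2943 - 20701) = (-1*(-22) + (4 + (0 - 5*2)² - 5*(0 - 5*2)))*59 + (-2943 - 20701) = (22 + (4 + (0 - 10)² - 5*(0 - 10)))*59 - 23644 = (22 + (4 + (-10)² - 5*(-10)))*59 - 23644 = (22 + (4 + 100 + 50))*59 - 23644 = (22 + 154)*59 - 23644 = 176*59 - 23644 = 10384 - 23644 = -13260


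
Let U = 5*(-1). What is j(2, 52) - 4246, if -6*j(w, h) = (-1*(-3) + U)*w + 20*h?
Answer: -13256/3 ≈ -4418.7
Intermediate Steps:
U = -5
j(w, h) = -10*h/3 + w/3 (j(w, h) = -((-1*(-3) - 5)*w + 20*h)/6 = -((3 - 5)*w + 20*h)/6 = -(-2*w + 20*h)/6 = -10*h/3 + w/3)
j(2, 52) - 4246 = (-10/3*52 + (⅓)*2) - 4246 = (-520/3 + ⅔) - 4246 = -518/3 - 4246 = -13256/3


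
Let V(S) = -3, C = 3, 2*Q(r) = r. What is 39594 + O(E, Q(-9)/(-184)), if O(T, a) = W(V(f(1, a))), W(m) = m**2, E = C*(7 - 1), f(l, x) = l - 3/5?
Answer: 39603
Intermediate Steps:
Q(r) = r/2
f(l, x) = -3/5 + l (f(l, x) = l - 3/5 = -3/5 + l)
E = 18 (E = 3*(7 - 1) = 3*6 = 18)
O(T, a) = 9 (O(T, a) = (-3)**2 = 9)
39594 + O(E, Q(-9)/(-184)) = 39594 + 9 = 39603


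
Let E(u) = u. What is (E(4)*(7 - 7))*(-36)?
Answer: 0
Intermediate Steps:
(E(4)*(7 - 7))*(-36) = (4*(7 - 7))*(-36) = (4*0)*(-36) = 0*(-36) = 0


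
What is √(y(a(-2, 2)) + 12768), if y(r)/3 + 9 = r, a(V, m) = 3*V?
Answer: √12723 ≈ 112.80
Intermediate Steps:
y(r) = -27 + 3*r
√(y(a(-2, 2)) + 12768) = √((-27 + 3*(3*(-2))) + 12768) = √((-27 + 3*(-6)) + 12768) = √((-27 - 18) + 12768) = √(-45 + 12768) = √12723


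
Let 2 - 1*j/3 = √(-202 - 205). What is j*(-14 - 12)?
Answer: -156 + 78*I*√407 ≈ -156.0 + 1573.6*I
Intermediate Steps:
j = 6 - 3*I*√407 (j = 6 - 3*√(-202 - 205) = 6 - 3*I*√407 ≈ 6.0 - 60.523*I)
j*(-14 - 12) = (6 - 3*I*√407)*(-14 - 12) = (6 - 3*I*√407)*(-26) = -156 + 78*I*√407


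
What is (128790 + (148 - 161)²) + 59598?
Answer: 188557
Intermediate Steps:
(128790 + (148 - 161)²) + 59598 = (128790 + (-13)²) + 59598 = (128790 + 169) + 59598 = 128959 + 59598 = 188557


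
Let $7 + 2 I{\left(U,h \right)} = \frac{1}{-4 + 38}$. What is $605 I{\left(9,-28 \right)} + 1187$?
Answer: $- \frac{62669}{68} \approx -921.6$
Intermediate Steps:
$I{\left(U,h \right)} = - \frac{237}{68}$ ($I{\left(U,h \right)} = - \frac{7}{2} + \frac{1}{2 \left(-4 + 38\right)} = - \frac{7}{2} + \frac{1}{2 \cdot 34} = - \frac{7}{2} + \frac{1}{2} \cdot \frac{1}{34} = - \frac{7}{2} + \frac{1}{68} = - \frac{237}{68}$)
$605 I{\left(9,-28 \right)} + 1187 = 605 \left(- \frac{237}{68}\right) + 1187 = - \frac{143385}{68} + 1187 = - \frac{62669}{68}$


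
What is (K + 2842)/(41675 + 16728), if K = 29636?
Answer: 32478/58403 ≈ 0.55610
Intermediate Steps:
(K + 2842)/(41675 + 16728) = (29636 + 2842)/(41675 + 16728) = 32478/58403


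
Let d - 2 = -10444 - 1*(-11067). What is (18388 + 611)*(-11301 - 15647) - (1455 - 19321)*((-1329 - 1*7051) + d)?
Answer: -650535882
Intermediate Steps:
d = 625 (d = 2 + (-10444 - 1*(-11067)) = 2 + (-10444 + 11067) = 2 + 623 = 625)
(18388 + 611)*(-11301 - 15647) - (1455 - 19321)*((-1329 - 1*7051) + d) = (18388 + 611)*(-11301 - 15647) - (1455 - 19321)*((-1329 - 1*7051) + 625) = 18999*(-26948) - (-17866)*((-1329 - 7051) + 625) = -511985052 - (-17866)*(-8380 + 625) = -511985052 - (-17866)*(-7755) = -511985052 - 1*138550830 = -511985052 - 138550830 = -650535882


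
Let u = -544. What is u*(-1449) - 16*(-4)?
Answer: 788320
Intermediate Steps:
u*(-1449) - 16*(-4) = -544*(-1449) - 16*(-4) = 788256 + 64 = 788320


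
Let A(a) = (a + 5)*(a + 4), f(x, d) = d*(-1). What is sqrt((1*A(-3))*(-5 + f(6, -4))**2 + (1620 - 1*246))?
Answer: 4*sqrt(86) ≈ 37.094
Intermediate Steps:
f(x, d) = -d
A(a) = (4 + a)*(5 + a) (A(a) = (5 + a)*(4 + a) = (4 + a)*(5 + a))
sqrt((1*A(-3))*(-5 + f(6, -4))**2 + (1620 - 1*246)) = sqrt((1*(20 + (-3)**2 + 9*(-3)))*(-5 - 1*(-4))**2 + (1620 - 1*246)) = sqrt((1*(20 + 9 - 27))*(-5 + 4)**2 + (1620 - 246)) = sqrt((1*2)*(-1)**2 + 1374) = sqrt(2*1 + 1374) = sqrt(2 + 1374) = sqrt(1376) = 4*sqrt(86)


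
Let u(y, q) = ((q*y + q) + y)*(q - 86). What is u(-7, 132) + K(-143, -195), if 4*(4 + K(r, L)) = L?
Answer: -147227/4 ≈ -36807.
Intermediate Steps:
K(r, L) = -4 + L/4
u(y, q) = (-86 + q)*(q + y + q*y) (u(y, q) = ((q + q*y) + y)*(-86 + q) = (q + y + q*y)*(-86 + q) = (-86 + q)*(q + y + q*y))
u(-7, 132) + K(-143, -195) = (132² - 86*132 - 86*(-7) - 7*132² - 85*132*(-7)) + (-4 + (¼)*(-195)) = (17424 - 11352 + 602 - 7*17424 + 78540) + (-4 - 195/4) = (17424 - 11352 + 602 - 121968 + 78540) - 211/4 = -36754 - 211/4 = -147227/4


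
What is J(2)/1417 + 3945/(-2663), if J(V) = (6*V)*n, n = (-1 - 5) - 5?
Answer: -5941581/3773471 ≈ -1.5746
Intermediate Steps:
n = -11 (n = -6 - 5 = -11)
J(V) = -66*V (J(V) = (6*V)*(-11) = -66*V)
J(2)/1417 + 3945/(-2663) = -66*2/1417 + 3945/(-2663) = -132*1/1417 + 3945*(-1/2663) = -132/1417 - 3945/2663 = -5941581/3773471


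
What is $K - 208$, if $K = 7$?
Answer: $-201$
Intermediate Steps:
$K - 208 = 7 - 208 = -201$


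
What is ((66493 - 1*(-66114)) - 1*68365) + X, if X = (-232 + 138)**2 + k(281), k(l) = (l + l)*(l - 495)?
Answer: -47190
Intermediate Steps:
k(l) = 2*l*(-495 + l) (k(l) = (2*l)*(-495 + l) = 2*l*(-495 + l))
X = -111432 (X = (-232 + 138)**2 + 2*281*(-495 + 281) = (-94)**2 + 2*281*(-214) = 8836 - 120268 = -111432)
((66493 - 1*(-66114)) - 1*68365) + X = ((66493 - 1*(-66114)) - 1*68365) - 111432 = ((66493 + 66114) - 68365) - 111432 = (132607 - 68365) - 111432 = 64242 - 111432 = -47190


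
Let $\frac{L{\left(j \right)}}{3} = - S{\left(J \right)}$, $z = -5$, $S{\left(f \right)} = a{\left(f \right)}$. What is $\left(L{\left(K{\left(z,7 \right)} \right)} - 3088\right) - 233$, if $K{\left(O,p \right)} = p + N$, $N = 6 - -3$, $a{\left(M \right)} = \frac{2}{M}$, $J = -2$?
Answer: $-3318$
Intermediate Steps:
$S{\left(f \right)} = \frac{2}{f}$
$N = 9$ ($N = 6 + 3 = 9$)
$K{\left(O,p \right)} = 9 + p$ ($K{\left(O,p \right)} = p + 9 = 9 + p$)
$L{\left(j \right)} = 3$ ($L{\left(j \right)} = 3 \left(- \frac{2}{-2}\right) = 3 \left(- \frac{2 \left(-1\right)}{2}\right) = 3 \left(\left(-1\right) \left(-1\right)\right) = 3 \cdot 1 = 3$)
$\left(L{\left(K{\left(z,7 \right)} \right)} - 3088\right) - 233 = \left(3 - 3088\right) - 233 = -3085 - 233 = -3318$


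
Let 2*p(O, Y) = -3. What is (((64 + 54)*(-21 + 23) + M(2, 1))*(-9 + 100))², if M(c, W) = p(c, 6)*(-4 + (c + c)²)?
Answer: 393546244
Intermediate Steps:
p(O, Y) = -3/2 (p(O, Y) = (½)*(-3) = -3/2)
M(c, W) = 6 - 6*c² (M(c, W) = -3*(-4 + (c + c)²)/2 = -3*(-4 + (2*c)²)/2 = -3*(-4 + 4*c²)/2 = 6 - 6*c²)
(((64 + 54)*(-21 + 23) + M(2, 1))*(-9 + 100))² = (((64 + 54)*(-21 + 23) + (6 - 6*2²))*(-9 + 100))² = ((118*2 + (6 - 6*4))*91)² = ((236 + (6 - 24))*91)² = ((236 - 18)*91)² = (218*91)² = 19838² = 393546244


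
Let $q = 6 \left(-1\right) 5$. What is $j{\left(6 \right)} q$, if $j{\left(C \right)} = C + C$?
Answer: $-360$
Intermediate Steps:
$j{\left(C \right)} = 2 C$
$q = -30$ ($q = \left(-6\right) 5 = -30$)
$j{\left(6 \right)} q = 2 \cdot 6 \left(-30\right) = 12 \left(-30\right) = -360$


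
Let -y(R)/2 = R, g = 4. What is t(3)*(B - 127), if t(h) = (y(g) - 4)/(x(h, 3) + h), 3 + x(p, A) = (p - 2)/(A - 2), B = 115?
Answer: 144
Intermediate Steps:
x(p, A) = -3 + (-2 + p)/(-2 + A) (x(p, A) = -3 + (p - 2)/(A - 2) = -3 + (-2 + p)/(-2 + A))
y(R) = -2*R
t(h) = -12/(-5 + 2*h) (t(h) = (-2*4 - 4)/((4 + h - 3*3)/(-2 + 3) + h) = (-8 - 4)/((4 + h - 9)/1 + h) = -12/(1*(-5 + h) + h) = -12/((-5 + h) + h) = -12/(-5 + 2*h))
t(3)*(B - 127) = (-12/(-5 + 2*3))*(115 - 127) = -12/(-5 + 6)*(-12) = -12/1*(-12) = -12*1*(-12) = -12*(-12) = 144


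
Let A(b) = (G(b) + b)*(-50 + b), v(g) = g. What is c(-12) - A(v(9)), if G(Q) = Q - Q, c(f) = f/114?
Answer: 7009/19 ≈ 368.89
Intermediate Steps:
c(f) = f/114
G(Q) = 0
A(b) = b*(-50 + b) (A(b) = (0 + b)*(-50 + b) = b*(-50 + b))
c(-12) - A(v(9)) = (1/114)*(-12) - 9*(-50 + 9) = -2/19 - 9*(-41) = -2/19 - 1*(-369) = -2/19 + 369 = 7009/19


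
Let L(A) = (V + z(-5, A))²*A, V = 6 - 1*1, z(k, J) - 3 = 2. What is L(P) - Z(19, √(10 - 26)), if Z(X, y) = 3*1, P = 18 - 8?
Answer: 997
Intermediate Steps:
z(k, J) = 5 (z(k, J) = 3 + 2 = 5)
P = 10
Z(X, y) = 3
V = 5 (V = 6 - 1 = 5)
L(A) = 100*A (L(A) = (5 + 5)²*A = 10²*A = 100*A)
L(P) - Z(19, √(10 - 26)) = 100*10 - 1*3 = 1000 - 3 = 997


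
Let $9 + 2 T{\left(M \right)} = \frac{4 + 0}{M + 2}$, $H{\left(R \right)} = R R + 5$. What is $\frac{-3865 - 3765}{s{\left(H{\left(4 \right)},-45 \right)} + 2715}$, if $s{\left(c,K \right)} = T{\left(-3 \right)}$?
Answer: $- \frac{15260}{5417} \approx -2.8171$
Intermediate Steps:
$H{\left(R \right)} = 5 + R^{2}$ ($H{\left(R \right)} = R^{2} + 5 = 5 + R^{2}$)
$T{\left(M \right)} = - \frac{9}{2} + \frac{2}{2 + M}$ ($T{\left(M \right)} = - \frac{9}{2} + \frac{\left(4 + 0\right) \frac{1}{M + 2}}{2} = - \frac{9}{2} + \frac{4 \frac{1}{2 + M}}{2} = - \frac{9}{2} + \frac{2}{2 + M}$)
$s{\left(c,K \right)} = - \frac{13}{2}$ ($s{\left(c,K \right)} = \frac{-14 - -27}{2 \left(2 - 3\right)} = \frac{-14 + 27}{2 \left(-1\right)} = \frac{1}{2} \left(-1\right) 13 = - \frac{13}{2}$)
$\frac{-3865 - 3765}{s{\left(H{\left(4 \right)},-45 \right)} + 2715} = \frac{-3865 - 3765}{- \frac{13}{2} + 2715} = - \frac{7630}{\frac{5417}{2}} = \left(-7630\right) \frac{2}{5417} = - \frac{15260}{5417}$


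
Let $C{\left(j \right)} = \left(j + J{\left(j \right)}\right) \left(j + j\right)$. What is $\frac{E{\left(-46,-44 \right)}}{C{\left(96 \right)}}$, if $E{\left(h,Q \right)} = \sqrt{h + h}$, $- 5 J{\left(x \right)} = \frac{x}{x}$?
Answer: $\frac{5 i \sqrt{23}}{45984} \approx 0.00052147 i$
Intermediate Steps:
$J{\left(x \right)} = - \frac{1}{5}$ ($J{\left(x \right)} = - \frac{x \frac{1}{x}}{5} = \left(- \frac{1}{5}\right) 1 = - \frac{1}{5}$)
$C{\left(j \right)} = 2 j \left(- \frac{1}{5} + j\right)$ ($C{\left(j \right)} = \left(j - \frac{1}{5}\right) \left(j + j\right) = \left(- \frac{1}{5} + j\right) 2 j = 2 j \left(- \frac{1}{5} + j\right)$)
$E{\left(h,Q \right)} = \sqrt{2} \sqrt{h}$ ($E{\left(h,Q \right)} = \sqrt{2 h} = \sqrt{2} \sqrt{h}$)
$\frac{E{\left(-46,-44 \right)}}{C{\left(96 \right)}} = \frac{\sqrt{2} \sqrt{-46}}{\frac{2}{5} \cdot 96 \left(-1 + 5 \cdot 96\right)} = \frac{\sqrt{2} i \sqrt{46}}{\frac{2}{5} \cdot 96 \left(-1 + 480\right)} = \frac{2 i \sqrt{23}}{\frac{2}{5} \cdot 96 \cdot 479} = \frac{2 i \sqrt{23}}{\frac{91968}{5}} = 2 i \sqrt{23} \cdot \frac{5}{91968} = \frac{5 i \sqrt{23}}{45984}$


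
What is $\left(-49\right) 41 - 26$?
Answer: $-2035$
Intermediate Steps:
$\left(-49\right) 41 - 26 = -2009 - 26 = -2035$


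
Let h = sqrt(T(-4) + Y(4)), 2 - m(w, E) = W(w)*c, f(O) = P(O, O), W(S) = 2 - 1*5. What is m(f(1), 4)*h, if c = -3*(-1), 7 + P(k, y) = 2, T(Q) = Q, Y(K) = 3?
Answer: 11*I ≈ 11.0*I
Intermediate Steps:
P(k, y) = -5 (P(k, y) = -7 + 2 = -5)
W(S) = -3 (W(S) = 2 - 5 = -3)
c = 3
f(O) = -5
m(w, E) = 11 (m(w, E) = 2 - (-3)*3 = 2 - 1*(-9) = 2 + 9 = 11)
h = I (h = sqrt(-4 + 3) = sqrt(-1) = I ≈ 1.0*I)
m(f(1), 4)*h = 11*I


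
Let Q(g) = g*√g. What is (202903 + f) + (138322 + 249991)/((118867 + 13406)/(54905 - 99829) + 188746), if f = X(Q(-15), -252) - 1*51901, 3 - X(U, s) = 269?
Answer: 1278122011694028/8479093031 ≈ 1.5074e+5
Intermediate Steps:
Q(g) = g^(3/2)
X(U, s) = -266 (X(U, s) = 3 - 1*269 = 3 - 269 = -266)
f = -52167 (f = -266 - 1*51901 = -266 - 51901 = -52167)
(202903 + f) + (138322 + 249991)/((118867 + 13406)/(54905 - 99829) + 188746) = (202903 - 52167) + (138322 + 249991)/((118867 + 13406)/(54905 - 99829) + 188746) = 150736 + 388313/(132273/(-44924) + 188746) = 150736 + 388313/(132273*(-1/44924) + 188746) = 150736 + 388313/(-132273/44924 + 188746) = 150736 + 388313/(8479093031/44924) = 150736 + 388313*(44924/8479093031) = 150736 + 17444573212/8479093031 = 1278122011694028/8479093031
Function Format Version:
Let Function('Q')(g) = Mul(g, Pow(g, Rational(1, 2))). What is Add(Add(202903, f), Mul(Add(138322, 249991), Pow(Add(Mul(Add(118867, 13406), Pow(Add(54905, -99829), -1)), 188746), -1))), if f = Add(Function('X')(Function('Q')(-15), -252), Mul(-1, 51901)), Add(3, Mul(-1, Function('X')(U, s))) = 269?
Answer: Rational(1278122011694028, 8479093031) ≈ 1.5074e+5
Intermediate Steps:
Function('Q')(g) = Pow(g, Rational(3, 2))
Function('X')(U, s) = -266 (Function('X')(U, s) = Add(3, Mul(-1, 269)) = Add(3, -269) = -266)
f = -52167 (f = Add(-266, Mul(-1, 51901)) = Add(-266, -51901) = -52167)
Add(Add(202903, f), Mul(Add(138322, 249991), Pow(Add(Mul(Add(118867, 13406), Pow(Add(54905, -99829), -1)), 188746), -1))) = Add(Add(202903, -52167), Mul(Add(138322, 249991), Pow(Add(Mul(Add(118867, 13406), Pow(Add(54905, -99829), -1)), 188746), -1))) = Add(150736, Mul(388313, Pow(Add(Mul(132273, Pow(-44924, -1)), 188746), -1))) = Add(150736, Mul(388313, Pow(Add(Mul(132273, Rational(-1, 44924)), 188746), -1))) = Add(150736, Mul(388313, Pow(Add(Rational(-132273, 44924), 188746), -1))) = Add(150736, Mul(388313, Pow(Rational(8479093031, 44924), -1))) = Add(150736, Mul(388313, Rational(44924, 8479093031))) = Add(150736, Rational(17444573212, 8479093031)) = Rational(1278122011694028, 8479093031)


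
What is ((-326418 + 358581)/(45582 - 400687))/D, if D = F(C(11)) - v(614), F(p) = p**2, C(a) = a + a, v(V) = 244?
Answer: -10721/28408400 ≈ -0.00037739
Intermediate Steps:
C(a) = 2*a
D = 240 (D = (2*11)**2 - 1*244 = 22**2 - 244 = 484 - 244 = 240)
((-326418 + 358581)/(45582 - 400687))/D = ((-326418 + 358581)/(45582 - 400687))/240 = (32163/(-355105))*(1/240) = (32163*(-1/355105))*(1/240) = -32163/355105*1/240 = -10721/28408400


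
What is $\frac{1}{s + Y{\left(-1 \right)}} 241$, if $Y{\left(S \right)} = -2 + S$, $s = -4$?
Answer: $- \frac{241}{7} \approx -34.429$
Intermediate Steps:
$\frac{1}{s + Y{\left(-1 \right)}} 241 = \frac{1}{-4 - 3} \cdot 241 = \frac{1}{-7} \cdot 241 = \left(- \frac{1}{7}\right) 241 = - \frac{241}{7}$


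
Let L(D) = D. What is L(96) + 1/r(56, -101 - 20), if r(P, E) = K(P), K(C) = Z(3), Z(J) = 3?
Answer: 289/3 ≈ 96.333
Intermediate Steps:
K(C) = 3
r(P, E) = 3
L(96) + 1/r(56, -101 - 20) = 96 + 1/3 = 96 + ⅓ = 289/3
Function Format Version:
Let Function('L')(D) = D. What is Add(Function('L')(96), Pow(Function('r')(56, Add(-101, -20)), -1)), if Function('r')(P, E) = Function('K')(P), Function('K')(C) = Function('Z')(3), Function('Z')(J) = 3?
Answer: Rational(289, 3) ≈ 96.333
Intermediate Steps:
Function('K')(C) = 3
Function('r')(P, E) = 3
Add(Function('L')(96), Pow(Function('r')(56, Add(-101, -20)), -1)) = Add(96, Pow(3, -1)) = Add(96, Rational(1, 3)) = Rational(289, 3)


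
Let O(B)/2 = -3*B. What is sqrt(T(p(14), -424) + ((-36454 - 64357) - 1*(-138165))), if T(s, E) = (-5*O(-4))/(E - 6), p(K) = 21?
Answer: sqrt(69068062)/43 ≈ 193.27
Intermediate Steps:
O(B) = -6*B (O(B) = 2*(-3*B) = -6*B)
T(s, E) = -120/(-6 + E) (T(s, E) = (-(-30)*(-4))/(E - 6) = (-5*24)/(-6 + E) = -120/(-6 + E))
sqrt(T(p(14), -424) + ((-36454 - 64357) - 1*(-138165))) = sqrt(-120/(-6 - 424) + ((-36454 - 64357) - 1*(-138165))) = sqrt(-120/(-430) + (-100811 + 138165)) = sqrt(-120*(-1/430) + 37354) = sqrt(12/43 + 37354) = sqrt(1606234/43) = sqrt(69068062)/43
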